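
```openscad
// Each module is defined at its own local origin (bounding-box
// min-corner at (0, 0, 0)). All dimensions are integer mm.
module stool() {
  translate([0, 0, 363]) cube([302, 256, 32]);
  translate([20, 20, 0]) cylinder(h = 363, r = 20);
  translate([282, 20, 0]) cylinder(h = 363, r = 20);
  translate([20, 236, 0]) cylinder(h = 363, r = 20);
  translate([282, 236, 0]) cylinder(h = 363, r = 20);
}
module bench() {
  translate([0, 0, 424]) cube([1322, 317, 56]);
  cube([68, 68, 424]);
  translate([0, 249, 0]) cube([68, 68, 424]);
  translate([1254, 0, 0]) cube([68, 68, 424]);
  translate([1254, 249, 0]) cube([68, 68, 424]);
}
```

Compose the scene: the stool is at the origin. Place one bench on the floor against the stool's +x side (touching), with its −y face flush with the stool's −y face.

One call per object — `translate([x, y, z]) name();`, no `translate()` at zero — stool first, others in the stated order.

stool();
translate([302, 0, 0]) bench();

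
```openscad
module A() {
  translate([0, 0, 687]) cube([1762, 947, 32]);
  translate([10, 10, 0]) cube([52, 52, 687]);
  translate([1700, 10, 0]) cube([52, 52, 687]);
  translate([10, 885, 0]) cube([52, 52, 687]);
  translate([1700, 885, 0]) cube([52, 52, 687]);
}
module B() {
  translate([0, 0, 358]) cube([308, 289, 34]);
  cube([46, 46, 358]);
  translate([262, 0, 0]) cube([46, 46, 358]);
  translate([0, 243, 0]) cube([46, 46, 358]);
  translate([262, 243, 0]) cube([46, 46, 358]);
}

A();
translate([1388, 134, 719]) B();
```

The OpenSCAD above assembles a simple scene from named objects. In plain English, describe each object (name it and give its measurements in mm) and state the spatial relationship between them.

A is a table with a 1762×947 mm rectangular top, 32 mm thick, top surface at z = 719 mm, supported by four 52×52 mm square legs, each inset 10 mm from the nearest pair of top edges, running from the floor.

B is a four-legged stool. The seat is a 308×289×34 mm slab whose top surface is at z = 392 mm; four square legs, each 46×46 mm in cross-section, run from the floor (z = 0) to the underside of the seat, each flush with a corner of the seat.

The stool is on top of the table.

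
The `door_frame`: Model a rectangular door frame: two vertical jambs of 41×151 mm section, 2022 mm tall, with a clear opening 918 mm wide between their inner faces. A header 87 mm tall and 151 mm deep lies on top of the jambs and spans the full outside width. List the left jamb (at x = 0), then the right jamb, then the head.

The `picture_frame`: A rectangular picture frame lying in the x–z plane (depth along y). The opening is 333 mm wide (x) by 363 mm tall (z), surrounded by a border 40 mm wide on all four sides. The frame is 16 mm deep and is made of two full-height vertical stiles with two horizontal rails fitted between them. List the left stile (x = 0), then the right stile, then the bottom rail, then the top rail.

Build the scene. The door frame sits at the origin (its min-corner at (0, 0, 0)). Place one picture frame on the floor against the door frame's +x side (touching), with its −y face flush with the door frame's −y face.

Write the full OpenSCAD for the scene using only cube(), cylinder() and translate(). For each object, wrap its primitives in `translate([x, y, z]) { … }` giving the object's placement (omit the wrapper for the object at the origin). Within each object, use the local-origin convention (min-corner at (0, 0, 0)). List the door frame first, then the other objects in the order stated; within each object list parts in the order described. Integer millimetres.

cube([41, 151, 2022]);
translate([959, 0, 0]) cube([41, 151, 2022]);
translate([0, 0, 2022]) cube([1000, 151, 87]);
translate([1000, 0, 0]) {
  cube([40, 16, 443]);
  translate([373, 0, 0]) cube([40, 16, 443]);
  translate([40, 0, 0]) cube([333, 16, 40]);
  translate([40, 0, 403]) cube([333, 16, 40]);
}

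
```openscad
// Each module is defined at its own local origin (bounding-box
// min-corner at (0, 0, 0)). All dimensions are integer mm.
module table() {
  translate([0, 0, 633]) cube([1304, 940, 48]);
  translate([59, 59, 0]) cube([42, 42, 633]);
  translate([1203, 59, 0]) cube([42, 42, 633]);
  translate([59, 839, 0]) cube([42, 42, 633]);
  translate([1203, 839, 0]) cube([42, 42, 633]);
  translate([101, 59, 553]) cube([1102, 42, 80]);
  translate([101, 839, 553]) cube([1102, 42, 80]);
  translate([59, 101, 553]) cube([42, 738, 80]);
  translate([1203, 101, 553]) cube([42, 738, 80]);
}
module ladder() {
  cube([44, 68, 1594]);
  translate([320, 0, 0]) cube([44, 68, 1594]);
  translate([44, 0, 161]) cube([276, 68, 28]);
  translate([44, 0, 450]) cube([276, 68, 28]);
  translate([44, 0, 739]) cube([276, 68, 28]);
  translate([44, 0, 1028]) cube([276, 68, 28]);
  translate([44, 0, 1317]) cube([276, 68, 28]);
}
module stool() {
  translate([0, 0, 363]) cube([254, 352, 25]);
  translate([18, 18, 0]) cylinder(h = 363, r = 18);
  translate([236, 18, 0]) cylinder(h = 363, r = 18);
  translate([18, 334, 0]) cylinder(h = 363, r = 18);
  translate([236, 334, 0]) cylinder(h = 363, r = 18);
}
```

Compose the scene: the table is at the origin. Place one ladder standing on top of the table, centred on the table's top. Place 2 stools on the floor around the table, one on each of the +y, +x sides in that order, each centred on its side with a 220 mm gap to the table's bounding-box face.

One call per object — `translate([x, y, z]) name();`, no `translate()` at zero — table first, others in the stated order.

table();
translate([470, 436, 681]) ladder();
translate([525, 1160, 0]) stool();
translate([1524, 294, 0]) stool();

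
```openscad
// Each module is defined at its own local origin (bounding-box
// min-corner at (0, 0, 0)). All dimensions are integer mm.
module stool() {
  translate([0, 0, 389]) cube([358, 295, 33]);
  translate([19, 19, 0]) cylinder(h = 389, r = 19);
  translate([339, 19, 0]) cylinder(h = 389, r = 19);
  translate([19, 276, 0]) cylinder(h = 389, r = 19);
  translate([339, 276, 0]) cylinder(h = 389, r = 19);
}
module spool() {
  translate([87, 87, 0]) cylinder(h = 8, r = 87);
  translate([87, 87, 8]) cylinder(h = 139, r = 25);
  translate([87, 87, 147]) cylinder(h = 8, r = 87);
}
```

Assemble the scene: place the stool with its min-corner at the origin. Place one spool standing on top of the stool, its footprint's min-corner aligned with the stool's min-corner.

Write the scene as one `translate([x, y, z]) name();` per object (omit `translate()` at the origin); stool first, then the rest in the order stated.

stool();
translate([0, 0, 422]) spool();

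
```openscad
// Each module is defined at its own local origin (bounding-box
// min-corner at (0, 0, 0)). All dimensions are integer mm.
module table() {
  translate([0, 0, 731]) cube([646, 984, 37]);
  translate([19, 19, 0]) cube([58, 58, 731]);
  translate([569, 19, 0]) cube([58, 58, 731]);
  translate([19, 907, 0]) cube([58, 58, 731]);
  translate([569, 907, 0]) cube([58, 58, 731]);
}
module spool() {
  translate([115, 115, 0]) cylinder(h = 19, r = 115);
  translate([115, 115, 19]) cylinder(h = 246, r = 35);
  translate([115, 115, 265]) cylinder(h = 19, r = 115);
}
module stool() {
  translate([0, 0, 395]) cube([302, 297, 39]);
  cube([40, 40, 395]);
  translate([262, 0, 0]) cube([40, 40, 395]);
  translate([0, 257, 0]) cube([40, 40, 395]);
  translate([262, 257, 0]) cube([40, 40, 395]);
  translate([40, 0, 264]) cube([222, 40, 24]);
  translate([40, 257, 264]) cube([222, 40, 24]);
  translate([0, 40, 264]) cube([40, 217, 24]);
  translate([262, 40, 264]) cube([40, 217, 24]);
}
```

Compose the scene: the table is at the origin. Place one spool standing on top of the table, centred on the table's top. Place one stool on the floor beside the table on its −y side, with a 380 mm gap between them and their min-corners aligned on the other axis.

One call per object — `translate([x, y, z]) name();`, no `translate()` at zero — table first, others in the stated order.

table();
translate([208, 377, 768]) spool();
translate([0, -677, 0]) stool();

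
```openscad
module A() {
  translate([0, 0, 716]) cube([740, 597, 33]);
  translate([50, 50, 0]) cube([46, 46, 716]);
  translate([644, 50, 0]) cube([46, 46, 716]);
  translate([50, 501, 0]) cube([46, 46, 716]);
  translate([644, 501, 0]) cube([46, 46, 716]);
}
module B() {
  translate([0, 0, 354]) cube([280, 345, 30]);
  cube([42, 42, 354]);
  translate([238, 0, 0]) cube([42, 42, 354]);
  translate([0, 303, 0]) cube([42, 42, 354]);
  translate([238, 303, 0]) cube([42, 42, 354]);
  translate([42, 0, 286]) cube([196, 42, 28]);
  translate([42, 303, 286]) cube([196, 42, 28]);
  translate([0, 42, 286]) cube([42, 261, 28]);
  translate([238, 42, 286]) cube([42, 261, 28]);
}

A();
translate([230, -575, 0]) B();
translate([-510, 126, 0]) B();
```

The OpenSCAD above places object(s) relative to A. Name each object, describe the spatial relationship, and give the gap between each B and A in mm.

A is a table. B is a stool. Two stools sit around the table at the −y, −x sides. The gap between each stool and the table is 230 mm.

Each stool's nearest face is 230 mm from the table's bounding box.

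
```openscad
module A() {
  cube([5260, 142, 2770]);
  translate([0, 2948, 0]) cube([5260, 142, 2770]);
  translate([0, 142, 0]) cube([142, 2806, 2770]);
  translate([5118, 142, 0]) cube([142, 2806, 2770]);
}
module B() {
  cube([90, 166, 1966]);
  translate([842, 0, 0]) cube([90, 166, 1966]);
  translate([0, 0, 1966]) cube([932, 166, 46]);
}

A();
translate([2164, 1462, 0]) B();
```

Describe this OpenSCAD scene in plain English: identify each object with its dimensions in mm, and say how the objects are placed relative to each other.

A is a box-shaped house frame (walls only): outside footprint 5260×3090 mm, wall height 2770 mm, wall thickness 142 mm. The two y-facing walls run the full x-width; the two x-facing walls fit between the inner faces of the y-facing walls.

B is a door frame. The clear opening is 752 mm wide and 1966 mm high. Two 90 mm wide jambs, 166 mm deep, stand either side of the opening from the floor to the top of the opening. A 46 mm thick head sits across the top of both jambs, spanning the full outside width of the frame.

The door frame sits inside the house frame, centred.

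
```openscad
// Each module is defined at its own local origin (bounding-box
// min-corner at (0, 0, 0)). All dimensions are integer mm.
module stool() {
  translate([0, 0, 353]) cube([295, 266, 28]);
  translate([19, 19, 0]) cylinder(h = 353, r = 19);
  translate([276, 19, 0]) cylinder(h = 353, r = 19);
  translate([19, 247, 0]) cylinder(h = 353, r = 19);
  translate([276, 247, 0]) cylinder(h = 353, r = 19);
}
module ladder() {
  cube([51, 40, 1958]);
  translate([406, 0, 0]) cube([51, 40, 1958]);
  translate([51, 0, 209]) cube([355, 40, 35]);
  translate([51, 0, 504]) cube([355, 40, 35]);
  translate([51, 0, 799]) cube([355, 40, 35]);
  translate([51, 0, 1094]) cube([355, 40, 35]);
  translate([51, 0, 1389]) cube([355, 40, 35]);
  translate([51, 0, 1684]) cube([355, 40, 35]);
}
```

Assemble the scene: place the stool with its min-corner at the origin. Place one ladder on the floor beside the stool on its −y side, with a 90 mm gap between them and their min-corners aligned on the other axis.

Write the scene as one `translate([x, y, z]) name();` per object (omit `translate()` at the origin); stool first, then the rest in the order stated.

stool();
translate([0, -130, 0]) ladder();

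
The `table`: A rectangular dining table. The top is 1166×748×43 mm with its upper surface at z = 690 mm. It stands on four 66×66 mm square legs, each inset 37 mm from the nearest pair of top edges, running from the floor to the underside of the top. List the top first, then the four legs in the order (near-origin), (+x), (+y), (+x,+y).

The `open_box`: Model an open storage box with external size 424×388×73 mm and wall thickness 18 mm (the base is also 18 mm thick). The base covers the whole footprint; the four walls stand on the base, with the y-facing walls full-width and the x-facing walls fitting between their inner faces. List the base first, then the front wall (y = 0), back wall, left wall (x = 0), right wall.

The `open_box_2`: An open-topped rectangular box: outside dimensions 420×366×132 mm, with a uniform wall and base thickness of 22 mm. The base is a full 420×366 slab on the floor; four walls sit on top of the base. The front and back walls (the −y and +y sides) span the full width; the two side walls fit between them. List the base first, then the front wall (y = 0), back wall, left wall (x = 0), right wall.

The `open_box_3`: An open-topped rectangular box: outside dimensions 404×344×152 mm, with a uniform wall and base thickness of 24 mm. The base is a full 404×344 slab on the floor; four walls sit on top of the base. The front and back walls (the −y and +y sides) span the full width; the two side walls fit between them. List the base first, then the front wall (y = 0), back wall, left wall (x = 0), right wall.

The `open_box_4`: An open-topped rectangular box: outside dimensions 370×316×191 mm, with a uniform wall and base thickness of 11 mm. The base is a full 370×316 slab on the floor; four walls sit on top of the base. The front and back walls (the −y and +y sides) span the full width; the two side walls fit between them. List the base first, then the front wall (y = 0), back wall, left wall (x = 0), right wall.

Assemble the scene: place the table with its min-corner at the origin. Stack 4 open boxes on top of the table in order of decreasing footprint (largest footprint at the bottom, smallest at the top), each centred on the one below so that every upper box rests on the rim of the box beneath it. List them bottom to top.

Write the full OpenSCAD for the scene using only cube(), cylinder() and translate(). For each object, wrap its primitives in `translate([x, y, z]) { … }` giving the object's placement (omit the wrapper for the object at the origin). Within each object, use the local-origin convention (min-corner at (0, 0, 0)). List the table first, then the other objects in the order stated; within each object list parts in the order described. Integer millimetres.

translate([0, 0, 647]) cube([1166, 748, 43]);
translate([37, 37, 0]) cube([66, 66, 647]);
translate([1063, 37, 0]) cube([66, 66, 647]);
translate([37, 645, 0]) cube([66, 66, 647]);
translate([1063, 645, 0]) cube([66, 66, 647]);
translate([371, 180, 690]) {
  cube([424, 388, 18]);
  translate([0, 0, 18]) cube([424, 18, 55]);
  translate([0, 370, 18]) cube([424, 18, 55]);
  translate([0, 18, 18]) cube([18, 352, 55]);
  translate([406, 18, 18]) cube([18, 352, 55]);
}
translate([373, 191, 763]) {
  cube([420, 366, 22]);
  translate([0, 0, 22]) cube([420, 22, 110]);
  translate([0, 344, 22]) cube([420, 22, 110]);
  translate([0, 22, 22]) cube([22, 322, 110]);
  translate([398, 22, 22]) cube([22, 322, 110]);
}
translate([381, 202, 895]) {
  cube([404, 344, 24]);
  translate([0, 0, 24]) cube([404, 24, 128]);
  translate([0, 320, 24]) cube([404, 24, 128]);
  translate([0, 24, 24]) cube([24, 296, 128]);
  translate([380, 24, 24]) cube([24, 296, 128]);
}
translate([398, 216, 1047]) {
  cube([370, 316, 11]);
  translate([0, 0, 11]) cube([370, 11, 180]);
  translate([0, 305, 11]) cube([370, 11, 180]);
  translate([0, 11, 11]) cube([11, 294, 180]);
  translate([359, 11, 11]) cube([11, 294, 180]);
}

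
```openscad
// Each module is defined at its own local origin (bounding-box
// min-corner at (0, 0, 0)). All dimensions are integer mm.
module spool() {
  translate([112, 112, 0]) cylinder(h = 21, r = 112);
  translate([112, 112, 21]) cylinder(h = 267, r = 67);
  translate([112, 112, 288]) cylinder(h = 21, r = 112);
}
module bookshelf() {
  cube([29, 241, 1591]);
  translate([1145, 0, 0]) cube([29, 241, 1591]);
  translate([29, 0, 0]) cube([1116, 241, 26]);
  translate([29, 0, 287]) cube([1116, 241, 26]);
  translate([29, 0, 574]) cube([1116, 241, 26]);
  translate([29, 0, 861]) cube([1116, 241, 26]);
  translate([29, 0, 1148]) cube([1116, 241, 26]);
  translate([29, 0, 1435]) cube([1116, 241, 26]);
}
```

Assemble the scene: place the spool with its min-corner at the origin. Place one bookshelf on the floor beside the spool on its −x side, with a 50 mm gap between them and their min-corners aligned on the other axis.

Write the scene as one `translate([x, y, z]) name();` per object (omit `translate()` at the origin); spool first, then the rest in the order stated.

spool();
translate([-1224, 0, 0]) bookshelf();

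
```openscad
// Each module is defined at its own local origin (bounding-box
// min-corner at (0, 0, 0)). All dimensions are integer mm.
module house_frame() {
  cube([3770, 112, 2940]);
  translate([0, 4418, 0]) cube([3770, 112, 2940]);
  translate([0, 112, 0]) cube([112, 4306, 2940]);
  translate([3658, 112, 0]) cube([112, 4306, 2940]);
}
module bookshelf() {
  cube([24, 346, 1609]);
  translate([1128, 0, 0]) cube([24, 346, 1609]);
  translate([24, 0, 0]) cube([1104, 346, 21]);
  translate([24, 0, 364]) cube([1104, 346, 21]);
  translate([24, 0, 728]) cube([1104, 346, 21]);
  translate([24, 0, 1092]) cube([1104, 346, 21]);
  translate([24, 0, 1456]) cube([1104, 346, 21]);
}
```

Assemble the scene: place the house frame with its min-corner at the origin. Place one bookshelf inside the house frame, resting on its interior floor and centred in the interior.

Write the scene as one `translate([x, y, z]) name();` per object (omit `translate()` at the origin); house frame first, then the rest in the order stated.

house_frame();
translate([1309, 2092, 0]) bookshelf();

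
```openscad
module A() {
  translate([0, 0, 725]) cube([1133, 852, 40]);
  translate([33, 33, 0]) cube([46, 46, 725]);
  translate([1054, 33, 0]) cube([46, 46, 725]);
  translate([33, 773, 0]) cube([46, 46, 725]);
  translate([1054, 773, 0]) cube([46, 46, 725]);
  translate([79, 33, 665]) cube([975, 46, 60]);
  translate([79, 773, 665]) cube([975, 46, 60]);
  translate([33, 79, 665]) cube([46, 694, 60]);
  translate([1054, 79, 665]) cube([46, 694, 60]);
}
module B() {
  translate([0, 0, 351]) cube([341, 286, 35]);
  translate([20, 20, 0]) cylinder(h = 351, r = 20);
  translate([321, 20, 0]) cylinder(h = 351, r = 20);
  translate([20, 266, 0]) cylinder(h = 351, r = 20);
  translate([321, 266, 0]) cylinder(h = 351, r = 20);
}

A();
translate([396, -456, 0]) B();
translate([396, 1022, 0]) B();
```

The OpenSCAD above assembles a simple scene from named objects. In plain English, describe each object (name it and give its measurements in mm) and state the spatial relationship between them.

A is a table with a 1133×852 mm rectangular top, 40 mm thick, top surface at z = 765 mm, supported by four 46×46 mm square legs, each inset 33 mm from the nearest pair of top edges, running from the floor. Four apron rails, 46 mm thick and 60 mm tall, run between adjacent legs with their top edges flush with the underside of the top and their outer faces flush with the legs' outer faces.

B is a four-legged stool. The seat is a 341×286×35 mm slab whose top surface is at z = 386 mm; four round legs, each 40 mm in diameter, run from the floor (z = 0) to the underside of the seat, each leg's axis is inset half a diameter from the nearest pair of seat edges (so the leg's bounding box is flush with the corner).

Two stools sit around the table at the −y, +y sides.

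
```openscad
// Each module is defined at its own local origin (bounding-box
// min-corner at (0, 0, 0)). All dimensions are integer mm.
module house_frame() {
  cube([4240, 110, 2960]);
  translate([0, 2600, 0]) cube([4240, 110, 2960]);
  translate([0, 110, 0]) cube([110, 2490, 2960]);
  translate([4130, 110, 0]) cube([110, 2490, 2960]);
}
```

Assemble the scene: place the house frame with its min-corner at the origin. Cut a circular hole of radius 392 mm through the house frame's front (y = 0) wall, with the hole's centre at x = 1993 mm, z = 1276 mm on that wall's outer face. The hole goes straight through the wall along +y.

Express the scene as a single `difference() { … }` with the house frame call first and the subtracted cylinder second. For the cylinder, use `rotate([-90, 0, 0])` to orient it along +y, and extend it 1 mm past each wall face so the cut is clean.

difference() {
  house_frame();
  translate([1993, -1, 1276]) rotate([-90, 0, 0]) cylinder(h = 112, r = 392);
}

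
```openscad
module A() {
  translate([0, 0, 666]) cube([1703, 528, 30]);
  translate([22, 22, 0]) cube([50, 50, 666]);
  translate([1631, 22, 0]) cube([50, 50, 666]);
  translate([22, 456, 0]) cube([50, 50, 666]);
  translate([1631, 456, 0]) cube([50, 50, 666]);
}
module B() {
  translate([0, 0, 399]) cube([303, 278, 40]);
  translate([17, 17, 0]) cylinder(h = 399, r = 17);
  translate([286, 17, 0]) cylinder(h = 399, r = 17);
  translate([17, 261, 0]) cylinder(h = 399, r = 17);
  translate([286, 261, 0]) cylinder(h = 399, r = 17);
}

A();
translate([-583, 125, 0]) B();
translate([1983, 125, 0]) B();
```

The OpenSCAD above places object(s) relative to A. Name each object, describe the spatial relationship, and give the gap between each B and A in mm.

A is a table. B is a stool. Two stools sit around the table at the −x, +x sides. The gap between each stool and the table is 280 mm.

Each stool's nearest face is 280 mm from the table's bounding box.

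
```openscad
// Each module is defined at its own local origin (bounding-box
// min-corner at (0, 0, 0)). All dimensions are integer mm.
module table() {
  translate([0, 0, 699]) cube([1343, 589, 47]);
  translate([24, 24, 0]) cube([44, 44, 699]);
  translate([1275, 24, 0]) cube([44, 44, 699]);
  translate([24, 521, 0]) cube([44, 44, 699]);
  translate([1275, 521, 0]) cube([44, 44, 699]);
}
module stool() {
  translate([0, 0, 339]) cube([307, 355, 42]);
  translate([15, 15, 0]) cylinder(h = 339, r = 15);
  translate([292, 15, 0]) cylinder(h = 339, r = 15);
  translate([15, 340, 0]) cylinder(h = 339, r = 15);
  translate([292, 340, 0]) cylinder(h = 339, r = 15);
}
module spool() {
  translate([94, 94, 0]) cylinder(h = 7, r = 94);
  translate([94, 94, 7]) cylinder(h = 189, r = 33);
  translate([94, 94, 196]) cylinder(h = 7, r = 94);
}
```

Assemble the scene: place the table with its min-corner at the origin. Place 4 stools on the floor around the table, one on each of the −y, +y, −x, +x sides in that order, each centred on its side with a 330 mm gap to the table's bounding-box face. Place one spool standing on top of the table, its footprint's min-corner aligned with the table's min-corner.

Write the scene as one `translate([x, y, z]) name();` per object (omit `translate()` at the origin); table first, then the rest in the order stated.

table();
translate([518, -685, 0]) stool();
translate([518, 919, 0]) stool();
translate([-637, 117, 0]) stool();
translate([1673, 117, 0]) stool();
translate([0, 0, 746]) spool();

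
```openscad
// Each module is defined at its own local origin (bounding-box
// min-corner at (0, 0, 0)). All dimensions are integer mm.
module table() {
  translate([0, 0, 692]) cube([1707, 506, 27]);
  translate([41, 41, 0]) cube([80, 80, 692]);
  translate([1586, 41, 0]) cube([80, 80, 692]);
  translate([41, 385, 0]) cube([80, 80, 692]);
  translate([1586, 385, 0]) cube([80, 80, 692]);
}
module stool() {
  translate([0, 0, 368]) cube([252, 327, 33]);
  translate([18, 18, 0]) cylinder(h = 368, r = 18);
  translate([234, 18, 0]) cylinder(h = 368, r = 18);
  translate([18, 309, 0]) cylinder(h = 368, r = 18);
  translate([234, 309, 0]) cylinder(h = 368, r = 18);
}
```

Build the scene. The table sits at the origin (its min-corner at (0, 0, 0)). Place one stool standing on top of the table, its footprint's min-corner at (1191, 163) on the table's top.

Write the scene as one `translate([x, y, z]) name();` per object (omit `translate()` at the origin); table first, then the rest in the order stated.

table();
translate([1191, 163, 719]) stool();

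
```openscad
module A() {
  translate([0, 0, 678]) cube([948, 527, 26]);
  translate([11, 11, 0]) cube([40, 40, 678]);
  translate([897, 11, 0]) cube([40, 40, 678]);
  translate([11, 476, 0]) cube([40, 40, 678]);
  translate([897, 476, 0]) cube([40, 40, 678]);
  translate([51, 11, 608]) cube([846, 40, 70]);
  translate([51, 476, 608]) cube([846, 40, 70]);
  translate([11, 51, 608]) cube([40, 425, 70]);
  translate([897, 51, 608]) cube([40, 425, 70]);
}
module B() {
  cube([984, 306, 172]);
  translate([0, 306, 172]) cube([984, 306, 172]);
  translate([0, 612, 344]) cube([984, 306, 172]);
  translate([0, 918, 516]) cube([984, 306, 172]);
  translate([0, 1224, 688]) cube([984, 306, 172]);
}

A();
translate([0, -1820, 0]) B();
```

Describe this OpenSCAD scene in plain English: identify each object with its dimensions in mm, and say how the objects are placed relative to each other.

A is a table with a 948×527 mm rectangular top, 26 mm thick, top surface at z = 704 mm, supported by four 40×40 mm square legs, each inset 11 mm from the nearest pair of top edges, running from the floor. Four apron rails, 40 mm thick and 70 mm tall, run between adjacent legs with their top edges flush with the underside of the top and their outer faces flush with the legs' outer faces.

B is a straight staircase of 5 solid steps. Each step is 984 mm wide (x), 306 mm deep (y, the going) and 172 mm tall (the rise). The first step rests on the floor; each subsequent step sits one going further in +y and one rise higher in +z, directly behind and above the previous step with no overlap.

The staircase is on the floor beside the table on its −y side.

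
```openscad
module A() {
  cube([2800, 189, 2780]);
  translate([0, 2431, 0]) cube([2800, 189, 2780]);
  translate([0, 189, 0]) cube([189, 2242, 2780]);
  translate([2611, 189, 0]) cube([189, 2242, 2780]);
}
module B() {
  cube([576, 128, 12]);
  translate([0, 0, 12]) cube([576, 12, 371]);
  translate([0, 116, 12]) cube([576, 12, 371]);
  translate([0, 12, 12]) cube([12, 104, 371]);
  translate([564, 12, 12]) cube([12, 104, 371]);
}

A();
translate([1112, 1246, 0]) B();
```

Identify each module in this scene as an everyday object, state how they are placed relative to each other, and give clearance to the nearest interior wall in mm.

Clearances: x = 923, y = 1057; minimum 923 mm.

A is a house frame. B is an open box. The open box sits inside the house frame, centred. The clearance to the nearest interior wall is 923 mm.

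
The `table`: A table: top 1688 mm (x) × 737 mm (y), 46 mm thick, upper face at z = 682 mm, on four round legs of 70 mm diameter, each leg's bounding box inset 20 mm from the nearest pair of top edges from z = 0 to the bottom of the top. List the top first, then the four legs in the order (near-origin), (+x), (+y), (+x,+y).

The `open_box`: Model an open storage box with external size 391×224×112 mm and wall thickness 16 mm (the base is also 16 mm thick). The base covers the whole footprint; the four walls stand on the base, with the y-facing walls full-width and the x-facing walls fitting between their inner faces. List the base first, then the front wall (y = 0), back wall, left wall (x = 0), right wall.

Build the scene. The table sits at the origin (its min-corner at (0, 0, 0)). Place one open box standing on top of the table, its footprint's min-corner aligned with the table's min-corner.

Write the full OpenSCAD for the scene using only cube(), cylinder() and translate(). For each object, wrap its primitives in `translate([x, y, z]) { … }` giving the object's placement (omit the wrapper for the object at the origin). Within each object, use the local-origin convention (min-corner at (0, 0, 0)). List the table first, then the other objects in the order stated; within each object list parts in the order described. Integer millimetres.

translate([0, 0, 636]) cube([1688, 737, 46]);
translate([55, 55, 0]) cylinder(h = 636, r = 35);
translate([1633, 55, 0]) cylinder(h = 636, r = 35);
translate([55, 682, 0]) cylinder(h = 636, r = 35);
translate([1633, 682, 0]) cylinder(h = 636, r = 35);
translate([0, 0, 682]) {
  cube([391, 224, 16]);
  translate([0, 0, 16]) cube([391, 16, 96]);
  translate([0, 208, 16]) cube([391, 16, 96]);
  translate([0, 16, 16]) cube([16, 192, 96]);
  translate([375, 16, 16]) cube([16, 192, 96]);
}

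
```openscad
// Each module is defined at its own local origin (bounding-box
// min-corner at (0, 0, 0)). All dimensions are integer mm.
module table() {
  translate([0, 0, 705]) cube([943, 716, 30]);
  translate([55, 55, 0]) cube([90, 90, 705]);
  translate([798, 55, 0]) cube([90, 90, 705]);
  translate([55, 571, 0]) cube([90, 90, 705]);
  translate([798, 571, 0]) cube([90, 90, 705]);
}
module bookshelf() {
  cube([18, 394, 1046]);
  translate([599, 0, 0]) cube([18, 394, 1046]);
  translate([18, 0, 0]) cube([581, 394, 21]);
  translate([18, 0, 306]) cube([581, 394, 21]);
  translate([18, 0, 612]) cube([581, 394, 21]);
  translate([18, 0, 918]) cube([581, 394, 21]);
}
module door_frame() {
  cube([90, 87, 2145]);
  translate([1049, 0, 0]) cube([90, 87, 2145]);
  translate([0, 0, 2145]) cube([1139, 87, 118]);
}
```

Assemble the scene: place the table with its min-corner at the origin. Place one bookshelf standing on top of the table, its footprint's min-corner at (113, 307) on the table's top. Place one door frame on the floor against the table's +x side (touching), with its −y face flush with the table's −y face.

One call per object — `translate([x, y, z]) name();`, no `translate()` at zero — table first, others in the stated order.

table();
translate([113, 307, 735]) bookshelf();
translate([943, 0, 0]) door_frame();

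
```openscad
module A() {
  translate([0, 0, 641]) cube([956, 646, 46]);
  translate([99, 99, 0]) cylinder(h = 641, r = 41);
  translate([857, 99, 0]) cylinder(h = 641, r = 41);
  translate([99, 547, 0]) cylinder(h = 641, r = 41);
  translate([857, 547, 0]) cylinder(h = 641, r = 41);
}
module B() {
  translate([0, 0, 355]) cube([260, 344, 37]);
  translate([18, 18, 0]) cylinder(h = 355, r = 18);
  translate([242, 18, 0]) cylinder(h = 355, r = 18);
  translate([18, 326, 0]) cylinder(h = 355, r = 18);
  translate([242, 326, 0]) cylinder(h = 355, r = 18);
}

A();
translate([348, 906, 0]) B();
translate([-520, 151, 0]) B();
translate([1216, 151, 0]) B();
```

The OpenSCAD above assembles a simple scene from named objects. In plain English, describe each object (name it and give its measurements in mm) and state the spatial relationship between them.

A is a table: top 956 mm (x) × 646 mm (y), 46 mm thick, upper face at z = 687 mm, on four round legs of 82 mm diameter, each leg's bounding box inset 58 mm from the nearest pair of top edges, running from z = 0 to the bottom of the top.

B is a simple wooden stool: a rectangular seat 260 mm (x) by 344 mm (y), 37 mm thick, top face at z = 392 mm, on four round legs, each 36 mm in diameter. The legs rest on z = 0, each leg's axis is inset half a diameter from the nearest pair of seat edges (so the leg's bounding box is flush with the corner).

Three stools sit around the table at the +y, −x, +x sides.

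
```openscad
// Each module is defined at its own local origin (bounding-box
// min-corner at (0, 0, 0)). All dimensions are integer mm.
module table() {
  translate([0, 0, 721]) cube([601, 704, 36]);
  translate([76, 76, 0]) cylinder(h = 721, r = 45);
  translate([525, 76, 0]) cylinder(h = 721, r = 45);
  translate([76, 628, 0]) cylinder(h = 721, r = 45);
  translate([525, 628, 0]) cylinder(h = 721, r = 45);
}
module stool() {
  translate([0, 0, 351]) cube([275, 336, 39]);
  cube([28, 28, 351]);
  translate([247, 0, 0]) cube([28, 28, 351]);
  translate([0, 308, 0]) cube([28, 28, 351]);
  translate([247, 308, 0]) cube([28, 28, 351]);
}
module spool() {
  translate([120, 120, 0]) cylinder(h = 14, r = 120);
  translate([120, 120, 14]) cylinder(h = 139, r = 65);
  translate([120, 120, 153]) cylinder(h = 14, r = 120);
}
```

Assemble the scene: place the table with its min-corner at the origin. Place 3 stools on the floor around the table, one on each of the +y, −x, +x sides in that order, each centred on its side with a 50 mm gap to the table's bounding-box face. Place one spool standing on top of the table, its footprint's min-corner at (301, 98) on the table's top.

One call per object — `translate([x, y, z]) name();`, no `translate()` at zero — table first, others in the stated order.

table();
translate([163, 754, 0]) stool();
translate([-325, 184, 0]) stool();
translate([651, 184, 0]) stool();
translate([301, 98, 757]) spool();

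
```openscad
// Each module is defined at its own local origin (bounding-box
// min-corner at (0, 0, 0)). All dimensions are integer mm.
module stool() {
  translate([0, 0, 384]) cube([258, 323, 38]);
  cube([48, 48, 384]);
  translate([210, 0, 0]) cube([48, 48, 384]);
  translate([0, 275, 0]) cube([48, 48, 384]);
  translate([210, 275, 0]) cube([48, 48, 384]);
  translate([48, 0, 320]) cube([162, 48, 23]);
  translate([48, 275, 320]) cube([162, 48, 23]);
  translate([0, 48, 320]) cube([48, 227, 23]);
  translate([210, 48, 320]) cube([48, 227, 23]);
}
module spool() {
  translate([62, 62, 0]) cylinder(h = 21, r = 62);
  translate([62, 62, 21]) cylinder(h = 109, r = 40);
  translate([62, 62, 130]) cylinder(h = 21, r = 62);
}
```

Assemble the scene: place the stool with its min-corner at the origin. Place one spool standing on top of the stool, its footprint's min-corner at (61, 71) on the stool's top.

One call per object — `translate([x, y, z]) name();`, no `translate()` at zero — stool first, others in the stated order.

stool();
translate([61, 71, 422]) spool();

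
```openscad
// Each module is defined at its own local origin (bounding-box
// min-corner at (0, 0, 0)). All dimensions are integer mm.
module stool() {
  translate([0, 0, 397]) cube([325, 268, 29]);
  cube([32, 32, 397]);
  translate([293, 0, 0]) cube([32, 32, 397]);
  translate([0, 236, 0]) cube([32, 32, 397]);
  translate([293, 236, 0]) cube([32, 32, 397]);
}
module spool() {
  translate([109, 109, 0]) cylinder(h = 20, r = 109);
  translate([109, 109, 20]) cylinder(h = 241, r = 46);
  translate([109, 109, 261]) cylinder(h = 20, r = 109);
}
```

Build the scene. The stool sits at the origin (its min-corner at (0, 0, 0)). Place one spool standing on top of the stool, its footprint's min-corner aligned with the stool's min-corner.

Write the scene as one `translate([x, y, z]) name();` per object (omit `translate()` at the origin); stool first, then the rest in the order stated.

stool();
translate([0, 0, 426]) spool();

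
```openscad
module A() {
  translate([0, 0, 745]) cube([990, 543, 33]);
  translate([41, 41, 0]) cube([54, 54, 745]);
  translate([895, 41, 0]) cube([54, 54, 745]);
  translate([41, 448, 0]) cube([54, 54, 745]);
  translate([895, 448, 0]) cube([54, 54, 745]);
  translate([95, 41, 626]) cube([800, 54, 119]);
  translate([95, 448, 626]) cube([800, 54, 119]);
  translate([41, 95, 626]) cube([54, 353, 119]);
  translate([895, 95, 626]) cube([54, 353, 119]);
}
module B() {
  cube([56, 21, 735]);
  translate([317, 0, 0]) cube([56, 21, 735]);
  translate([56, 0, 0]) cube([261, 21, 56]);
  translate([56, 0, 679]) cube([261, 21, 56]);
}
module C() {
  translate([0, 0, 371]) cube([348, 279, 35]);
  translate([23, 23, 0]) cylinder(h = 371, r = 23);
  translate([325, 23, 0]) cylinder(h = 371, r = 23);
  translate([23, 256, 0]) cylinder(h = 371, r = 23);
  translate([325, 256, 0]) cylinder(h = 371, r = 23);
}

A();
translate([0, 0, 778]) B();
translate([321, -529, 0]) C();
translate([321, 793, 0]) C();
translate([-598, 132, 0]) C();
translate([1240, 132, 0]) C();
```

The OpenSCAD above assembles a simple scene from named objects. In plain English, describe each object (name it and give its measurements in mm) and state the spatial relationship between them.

A is a table: top 990 mm (x) × 543 mm (y), 33 mm thick, upper face at z = 778 mm, on four 54×54 mm square legs, each inset 41 mm from the nearest pair of top edges, running from z = 0 to the bottom of the top. Four apron rails, 54 mm thick and 119 mm tall, run between adjacent legs with their top edges flush with the underside of the top and their outer faces flush with the legs' outer faces.

B is a picture frame with a 261×623 mm rectangular opening (x by z) and a uniform 56 mm border on every side. Frame depth is 21 mm along y. It is built from two vertical stiles running the full outside height and two horizontal rails spanning the gap between the stiles.

C is a four-legged stool. The seat is a 348×279×35 mm slab whose top surface is at z = 406 mm; four round legs, each 46 mm in diameter, run from the floor (z = 0) to the underside of the seat, each leg's axis is inset half a diameter from the nearest pair of seat edges (so the leg's bounding box is flush with the corner).

The picture frame is on top of the table. Four stools sit around the table at the −y, +y, −x, +x sides.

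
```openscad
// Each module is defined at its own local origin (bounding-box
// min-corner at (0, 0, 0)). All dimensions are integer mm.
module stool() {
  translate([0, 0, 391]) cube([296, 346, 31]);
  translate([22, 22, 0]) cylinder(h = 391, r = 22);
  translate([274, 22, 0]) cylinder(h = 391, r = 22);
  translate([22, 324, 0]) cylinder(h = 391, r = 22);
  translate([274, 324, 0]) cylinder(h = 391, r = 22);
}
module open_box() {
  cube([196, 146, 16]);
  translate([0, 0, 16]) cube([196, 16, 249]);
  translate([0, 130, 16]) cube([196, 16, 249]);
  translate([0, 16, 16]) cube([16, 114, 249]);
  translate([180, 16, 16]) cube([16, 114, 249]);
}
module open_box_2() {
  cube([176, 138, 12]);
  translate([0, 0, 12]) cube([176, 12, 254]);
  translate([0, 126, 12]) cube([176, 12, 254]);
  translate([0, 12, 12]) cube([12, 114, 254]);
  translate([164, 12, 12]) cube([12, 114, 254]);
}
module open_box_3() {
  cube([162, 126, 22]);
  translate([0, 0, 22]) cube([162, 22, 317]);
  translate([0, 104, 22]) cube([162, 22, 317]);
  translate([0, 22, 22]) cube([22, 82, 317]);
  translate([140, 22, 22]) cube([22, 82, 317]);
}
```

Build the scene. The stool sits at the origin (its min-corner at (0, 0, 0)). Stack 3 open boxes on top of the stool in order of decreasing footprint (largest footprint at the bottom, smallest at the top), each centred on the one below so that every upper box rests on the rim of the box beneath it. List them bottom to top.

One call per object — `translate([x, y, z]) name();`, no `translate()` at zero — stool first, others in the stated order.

stool();
translate([50, 100, 422]) open_box();
translate([60, 104, 687]) open_box_2();
translate([67, 110, 953]) open_box_3();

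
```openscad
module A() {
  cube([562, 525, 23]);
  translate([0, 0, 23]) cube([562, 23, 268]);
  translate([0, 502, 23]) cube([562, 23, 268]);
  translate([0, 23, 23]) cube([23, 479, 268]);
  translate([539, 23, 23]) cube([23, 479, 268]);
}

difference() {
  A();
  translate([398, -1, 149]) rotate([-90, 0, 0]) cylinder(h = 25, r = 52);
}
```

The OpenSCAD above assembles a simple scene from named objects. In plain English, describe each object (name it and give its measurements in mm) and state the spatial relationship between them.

A is an open-topped rectangular box: outside dimensions 562×525×291 mm, with a uniform wall and base thickness of 23 mm. The base is a full 562×525 slab on the floor; four walls sit on top of the base. The front and back walls (the −y and +y sides) span the full width; the two side walls fit between them.

The open box has a circular hole of radius 52 mm through its front wall, centred at (x = 398, z = 149).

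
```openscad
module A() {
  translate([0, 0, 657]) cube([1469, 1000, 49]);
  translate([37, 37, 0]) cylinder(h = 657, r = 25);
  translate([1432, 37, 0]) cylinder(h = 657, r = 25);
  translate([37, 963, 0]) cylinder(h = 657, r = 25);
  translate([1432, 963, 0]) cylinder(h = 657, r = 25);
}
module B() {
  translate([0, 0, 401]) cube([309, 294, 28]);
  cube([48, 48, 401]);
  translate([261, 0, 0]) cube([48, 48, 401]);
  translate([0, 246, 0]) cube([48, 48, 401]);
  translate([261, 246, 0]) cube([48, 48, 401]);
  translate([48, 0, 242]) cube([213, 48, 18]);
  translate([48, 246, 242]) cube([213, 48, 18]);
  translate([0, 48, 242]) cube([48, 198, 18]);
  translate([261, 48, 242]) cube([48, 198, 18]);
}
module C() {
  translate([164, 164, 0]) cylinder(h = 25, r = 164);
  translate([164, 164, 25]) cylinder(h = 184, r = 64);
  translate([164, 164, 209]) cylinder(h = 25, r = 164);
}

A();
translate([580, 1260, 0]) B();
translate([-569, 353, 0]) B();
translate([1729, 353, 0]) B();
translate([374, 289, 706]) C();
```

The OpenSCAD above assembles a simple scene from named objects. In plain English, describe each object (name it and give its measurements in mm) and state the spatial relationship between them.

A is a rectangular dining table. The top is 1469×1000×49 mm with its upper surface at z = 706 mm. It stands on four round legs of 50 mm diameter, each leg's bounding box inset 12 mm from the nearest pair of top edges, running from the floor to the underside of the top.

B is a four-legged stool. The seat is 309×294 mm, 28 mm thick, top at z = 429 mm. It stands on four square legs, each 48×48 mm in cross-section, from z = 0 to the seat underside, each flush with a corner of the seat. Four stretchers, 48 mm wide and 18 mm tall, connect adjacent legs with their undersides at z = 242 mm, each running between the inner faces of the legs it joins and aligned with the legs' outer faces on the other axis.

C is a spool: two coaxial disc flanges of radius 164 mm and thickness 25 mm, joined by a core cylinder of radius 64 mm and height 184 mm. The lower flange rests on z = 0 and the three cylinders share a vertical axis.

Three stools sit around the table at the +y, −x, +x sides. The spool is on top of the table.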